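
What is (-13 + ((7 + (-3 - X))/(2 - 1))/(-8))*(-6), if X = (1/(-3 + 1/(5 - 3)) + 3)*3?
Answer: 1503/20 ≈ 75.150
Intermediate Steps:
X = 39/5 (X = (1/(-3 + 1/2) + 3)*3 = (1/(-3 + ½) + 3)*3 = (1/(-5/2) + 3)*3 = (-⅖ + 3)*3 = (13/5)*3 = 39/5 ≈ 7.8000)
(-13 + ((7 + (-3 - X))/(2 - 1))/(-8))*(-6) = (-13 + ((7 + (-3 - 1*39/5))/(2 - 1))/(-8))*(-6) = (-13 + ((7 + (-3 - 39/5))/1)*(-⅛))*(-6) = (-13 + ((7 - 54/5)*1)*(-⅛))*(-6) = (-13 - 19/5*1*(-⅛))*(-6) = (-13 - 19/5*(-⅛))*(-6) = (-13 + 19/40)*(-6) = -501/40*(-6) = 1503/20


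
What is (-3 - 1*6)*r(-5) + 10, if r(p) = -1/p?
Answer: 41/5 ≈ 8.2000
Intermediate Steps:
(-3 - 1*6)*r(-5) + 10 = (-3 - 1*6)*(-1/(-5)) + 10 = (-3 - 6)*(-1*(-1/5)) + 10 = -9*1/5 + 10 = -9/5 + 10 = 41/5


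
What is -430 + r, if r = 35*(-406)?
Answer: -14640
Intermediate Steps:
r = -14210
-430 + r = -430 - 14210 = -14640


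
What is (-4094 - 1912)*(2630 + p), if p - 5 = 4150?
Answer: -40750710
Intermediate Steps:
p = 4155 (p = 5 + 4150 = 4155)
(-4094 - 1912)*(2630 + p) = (-4094 - 1912)*(2630 + 4155) = -6006*6785 = -40750710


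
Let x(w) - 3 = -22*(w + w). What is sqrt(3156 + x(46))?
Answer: sqrt(1135) ≈ 33.690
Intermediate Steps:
x(w) = 3 - 44*w (x(w) = 3 - 22*(w + w) = 3 - 44*w)
sqrt(3156 + x(46)) = sqrt(3156 + (3 - 44*46)) = sqrt(3156 + (3 - 2024)) = sqrt(3156 - 2021) = sqrt(1135)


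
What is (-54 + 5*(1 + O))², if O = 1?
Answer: 1936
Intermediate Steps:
(-54 + 5*(1 + O))² = (-54 + 5*(1 + 1))² = (-54 + 5*2)² = (-54 + 10)² = (-44)² = 1936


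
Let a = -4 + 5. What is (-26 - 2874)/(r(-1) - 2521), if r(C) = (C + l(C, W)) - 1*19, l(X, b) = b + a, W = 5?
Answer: 580/507 ≈ 1.1440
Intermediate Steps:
a = 1
l(X, b) = 1 + b (l(X, b) = b + 1 = 1 + b)
r(C) = -13 + C (r(C) = (C + (1 + 5)) - 1*19 = (C + 6) - 19 = (6 + C) - 19 = -13 + C)
(-26 - 2874)/(r(-1) - 2521) = (-26 - 2874)/((-13 - 1) - 2521) = -2900/(-14 - 2521) = -2900/(-2535) = -2900*(-1/2535) = 580/507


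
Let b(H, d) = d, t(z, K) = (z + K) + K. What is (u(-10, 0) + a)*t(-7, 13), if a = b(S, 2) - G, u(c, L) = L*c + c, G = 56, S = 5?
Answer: -1216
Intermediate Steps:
t(z, K) = z + 2*K (t(z, K) = (K + z) + K = z + 2*K)
u(c, L) = c + L*c
a = -54 (a = 2 - 1*56 = 2 - 56 = -54)
(u(-10, 0) + a)*t(-7, 13) = (-10*(1 + 0) - 54)*(-7 + 2*13) = (-10*1 - 54)*(-7 + 26) = (-10 - 54)*19 = -64*19 = -1216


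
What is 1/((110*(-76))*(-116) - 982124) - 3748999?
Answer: -46352623637/12364 ≈ -3.7490e+6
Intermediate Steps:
1/((110*(-76))*(-116) - 982124) - 3748999 = 1/(-8360*(-116) - 982124) - 3748999 = 1/(969760 - 982124) - 3748999 = 1/(-12364) - 3748999 = -1/12364 - 3748999 = -46352623637/12364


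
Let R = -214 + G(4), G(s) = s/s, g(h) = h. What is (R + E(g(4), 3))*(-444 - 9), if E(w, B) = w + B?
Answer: 93318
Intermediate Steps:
E(w, B) = B + w
G(s) = 1
R = -213 (R = -214 + 1 = -213)
(R + E(g(4), 3))*(-444 - 9) = (-213 + (3 + 4))*(-444 - 9) = (-213 + 7)*(-453) = -206*(-453) = 93318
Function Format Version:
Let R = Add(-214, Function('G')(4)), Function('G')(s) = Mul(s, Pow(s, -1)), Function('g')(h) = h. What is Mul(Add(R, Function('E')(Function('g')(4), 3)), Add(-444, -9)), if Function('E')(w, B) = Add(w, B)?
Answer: 93318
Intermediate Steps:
Function('E')(w, B) = Add(B, w)
Function('G')(s) = 1
R = -213 (R = Add(-214, 1) = -213)
Mul(Add(R, Function('E')(Function('g')(4), 3)), Add(-444, -9)) = Mul(Add(-213, Add(3, 4)), Add(-444, -9)) = Mul(Add(-213, 7), -453) = Mul(-206, -453) = 93318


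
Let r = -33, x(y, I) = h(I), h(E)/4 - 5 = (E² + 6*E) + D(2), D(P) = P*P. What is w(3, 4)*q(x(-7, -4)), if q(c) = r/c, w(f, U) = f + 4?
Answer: -231/4 ≈ -57.750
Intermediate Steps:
D(P) = P²
h(E) = 36 + 4*E² + 24*E (h(E) = 20 + 4*((E² + 6*E) + 2²) = 20 + 4*((E² + 6*E) + 4) = 20 + 4*(4 + E² + 6*E) = 20 + (16 + 4*E² + 24*E) = 36 + 4*E² + 24*E)
w(f, U) = 4 + f
x(y, I) = 36 + 4*I² + 24*I
q(c) = -33/c
w(3, 4)*q(x(-7, -4)) = (4 + 3)*(-33/(36 + 4*(-4)² + 24*(-4))) = 7*(-33/(36 + 4*16 - 96)) = 7*(-33/(36 + 64 - 96)) = 7*(-33/4) = -231/4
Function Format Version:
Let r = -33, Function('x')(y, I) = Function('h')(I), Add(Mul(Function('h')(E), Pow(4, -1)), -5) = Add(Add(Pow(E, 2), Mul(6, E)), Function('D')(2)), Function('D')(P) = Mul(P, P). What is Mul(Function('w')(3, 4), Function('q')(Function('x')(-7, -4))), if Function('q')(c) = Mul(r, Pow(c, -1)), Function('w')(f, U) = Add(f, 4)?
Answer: Rational(-231, 4) ≈ -57.750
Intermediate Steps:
Function('D')(P) = Pow(P, 2)
Function('h')(E) = Add(36, Mul(4, Pow(E, 2)), Mul(24, E)) (Function('h')(E) = Add(20, Mul(4, Add(Add(Pow(E, 2), Mul(6, E)), Pow(2, 2)))) = Add(20, Mul(4, Add(Add(Pow(E, 2), Mul(6, E)), 4))) = Add(20, Mul(4, Add(4, Pow(E, 2), Mul(6, E)))) = Add(20, Add(16, Mul(4, Pow(E, 2)), Mul(24, E))) = Add(36, Mul(4, Pow(E, 2)), Mul(24, E)))
Function('w')(f, U) = Add(4, f)
Function('x')(y, I) = Add(36, Mul(4, Pow(I, 2)), Mul(24, I))
Function('q')(c) = Mul(-33, Pow(c, -1))
Mul(Function('w')(3, 4), Function('q')(Function('x')(-7, -4))) = Mul(Add(4, 3), Mul(-33, Pow(Add(36, Mul(4, Pow(-4, 2)), Mul(24, -4)), -1))) = Mul(7, Mul(-33, Pow(Add(36, Mul(4, 16), -96), -1))) = Mul(7, Mul(-33, Pow(Add(36, 64, -96), -1))) = Mul(7, Mul(-33, Pow(4, -1))) = Mul(7, Mul(-33, Rational(1, 4))) = Mul(7, Rational(-33, 4)) = Rational(-231, 4)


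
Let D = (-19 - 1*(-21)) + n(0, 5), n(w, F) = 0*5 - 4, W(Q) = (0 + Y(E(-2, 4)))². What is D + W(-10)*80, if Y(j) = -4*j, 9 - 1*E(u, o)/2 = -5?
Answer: 1003518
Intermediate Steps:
E(u, o) = 28 (E(u, o) = 18 - 2*(-5) = 18 + 10 = 28)
W(Q) = 12544 (W(Q) = (0 - 4*28)² = (0 - 112)² = (-112)² = 12544)
n(w, F) = -4 (n(w, F) = 0 - 4 = -4)
D = -2 (D = (-19 - 1*(-21)) - 4 = (-19 + 21) - 4 = 2 - 4 = -2)
D + W(-10)*80 = -2 + 12544*80 = -2 + 1003520 = 1003518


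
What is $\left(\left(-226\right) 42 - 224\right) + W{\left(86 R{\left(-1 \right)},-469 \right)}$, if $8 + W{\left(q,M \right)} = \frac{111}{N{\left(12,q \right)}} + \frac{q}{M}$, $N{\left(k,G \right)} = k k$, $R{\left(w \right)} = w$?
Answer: $- \frac{218885207}{22512} \approx -9723.0$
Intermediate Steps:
$N{\left(k,G \right)} = k^{2}$
$W{\left(q,M \right)} = - \frac{347}{48} + \frac{q}{M}$ ($W{\left(q,M \right)} = -8 + \left(\frac{111}{12^{2}} + \frac{q}{M}\right) = -8 + \left(\frac{111}{144} + \frac{q}{M}\right) = -8 + \left(111 \cdot \frac{1}{144} + \frac{q}{M}\right) = -8 + \left(\frac{37}{48} + \frac{q}{M}\right) = - \frac{347}{48} + \frac{q}{M}$)
$\left(\left(-226\right) 42 - 224\right) + W{\left(86 R{\left(-1 \right)},-469 \right)} = \left(\left(-226\right) 42 - 224\right) - \left(\frac{347}{48} - \frac{86 \left(-1\right)}{-469}\right) = \left(-9492 - 224\right) - \frac{158615}{22512} = -9716 + \left(- \frac{347}{48} + \frac{86}{469}\right) = -9716 - \frac{158615}{22512} = - \frac{218885207}{22512}$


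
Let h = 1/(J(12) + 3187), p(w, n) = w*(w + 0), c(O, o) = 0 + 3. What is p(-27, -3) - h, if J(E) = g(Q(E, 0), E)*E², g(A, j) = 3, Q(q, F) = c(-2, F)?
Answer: 2638250/3619 ≈ 729.00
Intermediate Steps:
c(O, o) = 3
Q(q, F) = 3
p(w, n) = w² (p(w, n) = w*w = w²)
J(E) = 3*E²
h = 1/3619 (h = 1/(3*12² + 3187) = 1/(3*144 + 3187) = 1/(432 + 3187) = 1/3619 ≈ 0.00027632)
p(-27, -3) - h = (-27)² - 1*1/3619 = 729 - 1/3619 = 2638250/3619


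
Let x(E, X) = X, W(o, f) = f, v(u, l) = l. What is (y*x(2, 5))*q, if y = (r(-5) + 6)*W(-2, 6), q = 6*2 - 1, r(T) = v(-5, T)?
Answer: 330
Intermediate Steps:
r(T) = T
q = 11 (q = 12 - 1 = 11)
y = 6 (y = (-5 + 6)*6 = 1*6 = 6)
(y*x(2, 5))*q = (6*5)*11 = 30*11 = 330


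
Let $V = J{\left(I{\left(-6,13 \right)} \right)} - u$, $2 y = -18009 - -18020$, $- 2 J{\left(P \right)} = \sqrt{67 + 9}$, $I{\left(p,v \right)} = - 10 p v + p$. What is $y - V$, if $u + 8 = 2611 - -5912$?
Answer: $\frac{17041}{2} + \sqrt{19} \approx 8524.9$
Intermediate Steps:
$I{\left(p,v \right)} = p - 10 p v$ ($I{\left(p,v \right)} = - 10 p v + p = p - 10 p v$)
$J{\left(P \right)} = - \sqrt{19}$ ($J{\left(P \right)} = - \frac{\sqrt{67 + 9}}{2} = - \frac{\sqrt{76}}{2} = - \frac{2 \sqrt{19}}{2} = - \sqrt{19}$)
$u = 8515$ ($u = -8 + \left(2611 - -5912\right) = -8 + \left(2611 + 5912\right) = -8 + 8523 = 8515$)
$y = \frac{11}{2}$ ($y = \frac{-18009 - -18020}{2} = \frac{-18009 + 18020}{2} = \frac{1}{2} \cdot 11 = \frac{11}{2} \approx 5.5$)
$V = -8515 - \sqrt{19}$ ($V = - \sqrt{19} - 8515 = -8515 - \sqrt{19} \approx -8519.4$)
$y - V = \frac{11}{2} - \left(-8515 - \sqrt{19}\right) = \frac{11}{2} + \left(8515 + \sqrt{19}\right) = \frac{17041}{2} + \sqrt{19}$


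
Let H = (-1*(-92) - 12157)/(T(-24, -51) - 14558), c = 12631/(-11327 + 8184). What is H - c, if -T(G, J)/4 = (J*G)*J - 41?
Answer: 2934179267/739554186 ≈ 3.9675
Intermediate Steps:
T(G, J) = 164 - 4*G*J² (T(G, J) = -4*((J*G)*J - 41) = -4*((G*J)*J - 41) = -4*(G*J² - 41) = -4*(-41 + G*J²) = 164 - 4*G*J²)
c = -12631/3143 (c = 12631/(-3143) = 12631*(-1/3143) = -12631/3143 ≈ -4.0188)
H = -12065/235302 (H = (-1*(-92) - 12157)/((164 - 4*(-24)*(-51)²) - 14558) = (92 - 12157)/((164 - 4*(-24)*2601) - 14558) = -12065/((164 + 249696) - 14558) = -12065/(249860 - 14558) = -12065/235302 ≈ -0.051275)
H - c = -12065/235302 - 1*(-12631/3143) = -12065/235302 + 12631/3143 = 2934179267/739554186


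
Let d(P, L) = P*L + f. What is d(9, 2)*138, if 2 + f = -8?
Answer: 1104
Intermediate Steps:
f = -10 (f = -2 - 8 = -10)
d(P, L) = -10 + L*P (d(P, L) = P*L - 10 = L*P - 10 = -10 + L*P)
d(9, 2)*138 = (-10 + 2*9)*138 = (-10 + 18)*138 = 8*138 = 1104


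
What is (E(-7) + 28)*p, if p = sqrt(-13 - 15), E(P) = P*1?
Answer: 42*I*sqrt(7) ≈ 111.12*I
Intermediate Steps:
E(P) = P
p = 2*I*sqrt(7) (p = sqrt(-28) = 2*I*sqrt(7) ≈ 5.2915*I)
(E(-7) + 28)*p = (-7 + 28)*(2*I*sqrt(7)) = 21*(2*I*sqrt(7)) = 42*I*sqrt(7)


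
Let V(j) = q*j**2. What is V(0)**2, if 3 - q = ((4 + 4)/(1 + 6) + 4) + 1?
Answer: 0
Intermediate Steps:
q = -22/7 (q = 3 - (((4 + 4)/(1 + 6) + 4) + 1) = 3 - ((8/7 + 4) + 1) = 3 - (36/7 + 1) = 3 - 1*43/7 = 3 - 43/7 = -22/7 ≈ -3.1429)
V(j) = -22*j**2/7
V(0)**2 = (-22/7*0**2)**2 = (-22/7*0)**2 = 0**2 = 0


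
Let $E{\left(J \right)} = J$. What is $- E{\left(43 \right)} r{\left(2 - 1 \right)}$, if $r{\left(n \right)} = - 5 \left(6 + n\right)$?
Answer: $1505$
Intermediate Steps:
$r{\left(n \right)} = -30 - 5 n$
$- E{\left(43 \right)} r{\left(2 - 1 \right)} = - 43 \left(-30 - 5 \left(2 - 1\right)\right) = - 43 \left(-30 - 5\right) = - 43 \left(-35\right) = \left(-1\right) \left(-1505\right) = 1505$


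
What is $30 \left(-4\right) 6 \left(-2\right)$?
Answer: $1440$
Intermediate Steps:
$30 \left(-4\right) 6 \left(-2\right) = \left(-120\right) \left(-12\right) = 1440$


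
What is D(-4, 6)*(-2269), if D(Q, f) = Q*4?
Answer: 36304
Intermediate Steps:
D(Q, f) = 4*Q
D(-4, 6)*(-2269) = (4*(-4))*(-2269) = -16*(-2269) = 36304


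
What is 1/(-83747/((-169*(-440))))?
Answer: -74360/83747 ≈ -0.88791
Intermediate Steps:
1/(-83747/((-169*(-440)))) = 1/(-83747/74360) = -74360/83747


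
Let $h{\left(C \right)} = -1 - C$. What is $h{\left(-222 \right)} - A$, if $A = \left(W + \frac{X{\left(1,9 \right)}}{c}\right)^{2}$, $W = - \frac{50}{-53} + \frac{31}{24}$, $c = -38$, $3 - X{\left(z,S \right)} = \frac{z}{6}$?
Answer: $\frac{14039775031}{64899136} \approx 216.33$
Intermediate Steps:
$X{\left(z,S \right)} = 3 - \frac{z}{6}$
$W = \frac{2843}{1272}$ ($W = \left(-50\right) \left(- \frac{1}{53}\right) + 31 \cdot \frac{1}{24} = \frac{50}{53} + \frac{31}{24} = \frac{2843}{1272} \approx 2.2351$)
$A = \frac{302934025}{64899136}$ ($A = \left(\frac{2843}{1272} + \frac{3 - \frac{1}{6}}{-38}\right)^{2} = \left(\frac{2843}{1272} + \left(3 - \frac{1}{6}\right) \left(- \frac{1}{38}\right)\right)^{2} = \left(\frac{2843}{1272} + \frac{17}{6} \left(- \frac{1}{38}\right)\right)^{2} = \left(\frac{2843}{1272} - \frac{17}{228}\right)^{2} = \left(\frac{17405}{8056}\right)^{2} = \frac{302934025}{64899136} \approx 4.6678$)
$h{\left(-222 \right)} - A = \left(-1 - -222\right) - \frac{302934025}{64899136} = \left(-1 + 222\right) - \frac{302934025}{64899136} = 221 - \frac{302934025}{64899136} = \frac{14039775031}{64899136}$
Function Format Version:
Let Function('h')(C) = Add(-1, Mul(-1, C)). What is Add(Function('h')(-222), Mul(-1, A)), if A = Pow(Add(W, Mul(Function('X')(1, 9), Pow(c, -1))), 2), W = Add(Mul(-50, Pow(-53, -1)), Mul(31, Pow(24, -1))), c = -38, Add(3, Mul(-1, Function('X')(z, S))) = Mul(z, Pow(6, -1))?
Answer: Rational(14039775031, 64899136) ≈ 216.33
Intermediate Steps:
Function('X')(z, S) = Add(3, Mul(Rational(-1, 6), z)) (Function('X')(z, S) = Add(3, Mul(-1, Mul(z, Pow(6, -1)))) = Add(3, Mul(-1, Mul(z, Rational(1, 6)))) = Add(3, Mul(-1, Mul(Rational(1, 6), z))) = Add(3, Mul(Rational(-1, 6), z)))
W = Rational(2843, 1272) (W = Add(Mul(-50, Rational(-1, 53)), Mul(31, Rational(1, 24))) = Add(Rational(50, 53), Rational(31, 24)) = Rational(2843, 1272) ≈ 2.2351)
A = Rational(302934025, 64899136) (A = Pow(Add(Rational(2843, 1272), Mul(Add(3, Mul(Rational(-1, 6), 1)), Pow(-38, -1))), 2) = Pow(Add(Rational(2843, 1272), Mul(Add(3, Rational(-1, 6)), Rational(-1, 38))), 2) = Pow(Add(Rational(2843, 1272), Mul(Rational(17, 6), Rational(-1, 38))), 2) = Pow(Add(Rational(2843, 1272), Rational(-17, 228)), 2) = Pow(Rational(17405, 8056), 2) = Rational(302934025, 64899136) ≈ 4.6678)
Add(Function('h')(-222), Mul(-1, A)) = Add(Add(-1, Mul(-1, -222)), Mul(-1, Rational(302934025, 64899136))) = Add(Add(-1, 222), Rational(-302934025, 64899136)) = Add(221, Rational(-302934025, 64899136)) = Rational(14039775031, 64899136)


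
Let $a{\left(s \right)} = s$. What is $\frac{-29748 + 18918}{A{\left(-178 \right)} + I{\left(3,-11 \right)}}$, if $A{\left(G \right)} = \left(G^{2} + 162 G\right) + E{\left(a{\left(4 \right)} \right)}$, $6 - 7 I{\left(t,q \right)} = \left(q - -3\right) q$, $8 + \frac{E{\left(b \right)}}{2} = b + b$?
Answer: $- \frac{12635}{3309} \approx -3.8184$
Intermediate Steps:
$E{\left(b \right)} = -16 + 4 b$ ($E{\left(b \right)} = -16 + 2 \left(b + b\right) = -16 + 2 \cdot 2 b = -16 + 4 b$)
$I{\left(t,q \right)} = \frac{6}{7} - \frac{q \left(3 + q\right)}{7}$ ($I{\left(t,q \right)} = \frac{6}{7} - \frac{\left(q - -3\right) q}{7} = \frac{6}{7} - \frac{\left(q + \left(-2 + 5\right)\right) q}{7} = \frac{6}{7} - \frac{\left(q + 3\right) q}{7} = \frac{6}{7} - \frac{\left(3 + q\right) q}{7} = \frac{6}{7} - \frac{q \left(3 + q\right)}{7}$)
$A{\left(G \right)} = G^{2} + 162 G$ ($A{\left(G \right)} = \left(G^{2} + 162 G\right) + \left(-16 + 4 \cdot 4\right) = \left(G^{2} + 162 G\right) + \left(-16 + 16\right) = \left(G^{2} + 162 G\right) + 0 = G^{2} + 162 G$)
$\frac{-29748 + 18918}{A{\left(-178 \right)} + I{\left(3,-11 \right)}} = \frac{-29748 + 18918}{- 178 \left(162 - 178\right) - \left(- \frac{39}{7} + \frac{121}{7}\right)} = - \frac{10830}{\left(-178\right) \left(-16\right) + \left(\frac{6}{7} + \frac{33}{7} - \frac{121}{7}\right)} = - \frac{10830}{2848 + \left(\frac{6}{7} + \frac{33}{7} - \frac{121}{7}\right)} = - \frac{10830}{2848 - \frac{82}{7}} = - \frac{10830}{\frac{19854}{7}} = \left(-10830\right) \frac{7}{19854} = - \frac{12635}{3309}$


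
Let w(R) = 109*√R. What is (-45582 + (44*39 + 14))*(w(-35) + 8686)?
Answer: -380898472 - 4779868*I*√35 ≈ -3.809e+8 - 2.8278e+7*I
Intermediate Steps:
(-45582 + (44*39 + 14))*(w(-35) + 8686) = (-45582 + (44*39 + 14))*(109*√(-35) + 8686) = (-45582 + (1716 + 14))*(109*(I*√35) + 8686) = (-45582 + 1730)*(109*I*√35 + 8686) = -43852*(8686 + 109*I*√35) = -380898472 - 4779868*I*√35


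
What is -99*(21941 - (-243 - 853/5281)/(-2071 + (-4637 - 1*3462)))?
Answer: -6481204935887/2983765 ≈ -2.1722e+6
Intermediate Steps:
-99*(21941 - (-243 - 853/5281)/(-2071 + (-4637 - 1*3462))) = -99*(21941 - (-243 - 853*1/5281)/(-2071 + (-4637 - 3462))) = -99*(21941 - (-243 - 853/5281)/(-2071 - 8099)) = -99*(21941 - (-1284136)/(5281*(-10170))) = -99*(21941 - (-1284136)*(-1)/(5281*10170)) = -99*(21941 - 1*642068/26853885) = -99*(21941 - 642068/26853885) = -99*589200448717/26853885 = -6481204935887/2983765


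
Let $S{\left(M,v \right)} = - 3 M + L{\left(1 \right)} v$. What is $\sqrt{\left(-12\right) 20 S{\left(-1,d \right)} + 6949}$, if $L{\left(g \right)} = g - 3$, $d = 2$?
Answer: $\sqrt{7189} \approx 84.788$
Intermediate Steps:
$L{\left(g \right)} = -3 + g$
$S{\left(M,v \right)} = - 3 M - 2 v$ ($S{\left(M,v \right)} = - 3 M + \left(-3 + 1\right) v = - 3 M - 2 v$)
$\sqrt{\left(-12\right) 20 S{\left(-1,d \right)} + 6949} = \sqrt{\left(-12\right) 20 \left(\left(-3\right) \left(-1\right) - 4\right) + 6949} = \sqrt{- 240 \left(3 - 4\right) + 6949} = \sqrt{\left(-240\right) \left(-1\right) + 6949} = \sqrt{240 + 6949} = \sqrt{7189}$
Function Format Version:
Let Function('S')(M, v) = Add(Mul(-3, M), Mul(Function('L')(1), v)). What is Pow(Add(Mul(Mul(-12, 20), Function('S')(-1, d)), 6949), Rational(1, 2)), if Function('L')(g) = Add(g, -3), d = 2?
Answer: Pow(7189, Rational(1, 2)) ≈ 84.788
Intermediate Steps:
Function('L')(g) = Add(-3, g)
Function('S')(M, v) = Add(Mul(-3, M), Mul(-2, v)) (Function('S')(M, v) = Add(Mul(-3, M), Mul(Add(-3, 1), v)) = Add(Mul(-3, M), Mul(-2, v)))
Pow(Add(Mul(Mul(-12, 20), Function('S')(-1, d)), 6949), Rational(1, 2)) = Pow(Add(Mul(Mul(-12, 20), Add(Mul(-3, -1), Mul(-2, 2))), 6949), Rational(1, 2)) = Pow(Add(Mul(-240, Add(3, -4)), 6949), Rational(1, 2)) = Pow(Add(Mul(-240, -1), 6949), Rational(1, 2)) = Pow(Add(240, 6949), Rational(1, 2)) = Pow(7189, Rational(1, 2))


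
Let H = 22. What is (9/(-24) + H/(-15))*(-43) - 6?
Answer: 8783/120 ≈ 73.192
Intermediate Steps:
(9/(-24) + H/(-15))*(-43) - 6 = (9/(-24) + 22/(-15))*(-43) - 6 = (9*(-1/24) + 22*(-1/15))*(-43) - 6 = (-3/8 - 22/15)*(-43) - 6 = -221/120*(-43) - 6 = 9503/120 - 6 = 8783/120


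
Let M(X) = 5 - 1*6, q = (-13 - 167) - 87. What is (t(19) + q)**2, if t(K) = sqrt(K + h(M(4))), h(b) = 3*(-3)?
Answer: (267 - sqrt(10))**2 ≈ 69610.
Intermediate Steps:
q = -267 (q = -180 - 87 = -267)
M(X) = -1 (M(X) = 5 - 6 = -1)
h(b) = -9
t(K) = sqrt(-9 + K) (t(K) = sqrt(K - 9) = sqrt(-9 + K))
(t(19) + q)**2 = (sqrt(-9 + 19) - 267)**2 = (sqrt(10) - 267)**2 = (-267 + sqrt(10))**2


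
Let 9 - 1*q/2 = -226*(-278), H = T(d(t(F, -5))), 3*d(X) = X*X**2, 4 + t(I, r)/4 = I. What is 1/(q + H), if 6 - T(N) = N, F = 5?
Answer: -3/376960 ≈ -7.9584e-6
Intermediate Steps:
t(I, r) = -16 + 4*I
d(X) = X**3/3 (d(X) = (X*X**2)/3 = X**3/3)
T(N) = 6 - N
H = -46/3 (H = 6 - (-16 + 4*5)**3/3 = 6 - (-16 + 20)**3/3 = 6 - 4**3/3 = 6 - 64/3 = -46/3 ≈ -15.333)
q = -125638 (q = 18 - (-452)*(-278) = 18 - 2*62828 = 18 - 125656 = -125638)
1/(q + H) = 1/(-125638 - 46/3) = 1/(-376960/3) = -3/376960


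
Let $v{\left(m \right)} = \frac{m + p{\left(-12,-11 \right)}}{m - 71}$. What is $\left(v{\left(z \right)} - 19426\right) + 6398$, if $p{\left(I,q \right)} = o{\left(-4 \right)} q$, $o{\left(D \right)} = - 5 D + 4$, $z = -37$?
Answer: $- \frac{1406723}{108} \approx -13025.0$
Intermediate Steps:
$o{\left(D \right)} = 4 - 5 D$
$p{\left(I,q \right)} = 24 q$ ($p{\left(I,q \right)} = \left(4 - -20\right) q = \left(4 + 20\right) q = 24 q$)
$v{\left(m \right)} = \frac{-264 + m}{-71 + m}$ ($v{\left(m \right)} = \frac{m + 24 \left(-11\right)}{m - 71} = \frac{m - 264}{-71 + m} = \frac{-264 + m}{-71 + m}$)
$\left(v{\left(z \right)} - 19426\right) + 6398 = \left(\frac{-264 - 37}{-71 - 37} - 19426\right) + 6398 = \left(\frac{1}{-108} \left(-301\right) - 19426\right) + 6398 = \left(\left(- \frac{1}{108}\right) \left(-301\right) - 19426\right) + 6398 = \left(\frac{301}{108} - 19426\right) + 6398 = - \frac{2097707}{108} + 6398 = - \frac{1406723}{108}$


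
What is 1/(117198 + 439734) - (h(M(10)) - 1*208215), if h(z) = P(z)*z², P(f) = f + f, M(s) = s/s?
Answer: 115960482517/556932 ≈ 2.0821e+5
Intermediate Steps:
M(s) = 1
P(f) = 2*f
h(z) = 2*z³ (h(z) = (2*z)*z² = 2*z³)
1/(117198 + 439734) - (h(M(10)) - 1*208215) = 1/(117198 + 439734) - (2*1³ - 1*208215) = 1/556932 - (2*1 - 208215) = 1/556932 - (2 - 208215) = 1/556932 - 1*(-208213) = 1/556932 + 208213 = 115960482517/556932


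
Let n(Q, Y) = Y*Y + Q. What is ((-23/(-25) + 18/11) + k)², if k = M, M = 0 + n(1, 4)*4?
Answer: 376476409/75625 ≈ 4978.2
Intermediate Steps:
n(Q, Y) = Q + Y² (n(Q, Y) = Y² + Q = Q + Y²)
M = 68 (M = 0 + (1 + 4²)*4 = 0 + (1 + 16)*4 = 0 + 17*4 = 0 + 68 = 68)
k = 68
((-23/(-25) + 18/11) + k)² = ((-23/(-25) + 18/11) + 68)² = ((-23*(-1/25) + 18*(1/11)) + 68)² = ((23/25 + 18/11) + 68)² = (703/275 + 68)² = (19403/275)² = 376476409/75625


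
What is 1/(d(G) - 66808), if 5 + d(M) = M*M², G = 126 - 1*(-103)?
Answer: 1/11942176 ≈ 8.3737e-8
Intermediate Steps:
G = 229 (G = 126 + 103 = 229)
d(M) = -5 + M³ (d(M) = -5 + M*M² = -5 + M³)
1/(d(G) - 66808) = 1/((-5 + 229³) - 66808) = 1/((-5 + 12008989) - 66808) = 1/(12008984 - 66808) = 1/11942176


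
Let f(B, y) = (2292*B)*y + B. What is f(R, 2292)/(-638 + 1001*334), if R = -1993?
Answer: -10469757145/333696 ≈ -31375.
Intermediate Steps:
f(B, y) = B + 2292*B*y (f(B, y) = 2292*B*y + B = B + 2292*B*y)
f(R, 2292)/(-638 + 1001*334) = (-1993*(1 + 2292*2292))/(-638 + 1001*334) = (-1993*(1 + 5253264))/(-638 + 334334) = -1993*5253265/333696 = -10469757145*1/333696 = -10469757145/333696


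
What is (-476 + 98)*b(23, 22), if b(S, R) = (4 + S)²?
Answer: -275562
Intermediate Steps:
(-476 + 98)*b(23, 22) = (-476 + 98)*(4 + 23)² = -378*27² = -378*729 = -275562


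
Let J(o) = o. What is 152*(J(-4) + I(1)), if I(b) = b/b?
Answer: -456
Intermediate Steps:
I(b) = 1
152*(J(-4) + I(1)) = 152*(-4 + 1) = 152*(-3) = -456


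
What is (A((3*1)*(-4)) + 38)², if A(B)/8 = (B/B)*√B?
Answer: 676 + 1216*I*√3 ≈ 676.0 + 2106.2*I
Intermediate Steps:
A(B) = 8*√B (A(B) = 8*((B/B)*√B) = 8*(1*√B) = 8*√B)
(A((3*1)*(-4)) + 38)² = (8*√((3*1)*(-4)) + 38)² = (8*√(3*(-4)) + 38)² = (8*√(-12) + 38)² = (8*(2*I*√3) + 38)² = (16*I*√3 + 38)² = (38 + 16*I*√3)²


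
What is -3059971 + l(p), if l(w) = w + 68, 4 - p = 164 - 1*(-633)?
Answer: -3060696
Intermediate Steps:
p = -793 (p = 4 - (164 - 1*(-633)) = 4 - (164 + 633) = 4 - 1*797 = 4 - 797 = -793)
l(w) = 68 + w
-3059971 + l(p) = -3059971 + (68 - 793) = -3059971 - 725 = -3060696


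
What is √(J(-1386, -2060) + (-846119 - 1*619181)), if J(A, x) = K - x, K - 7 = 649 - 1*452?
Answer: 2*I*√365759 ≈ 1209.6*I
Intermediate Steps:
K = 204 (K = 7 + (649 - 1*452) = 7 + (649 - 452) = 7 + 197 = 204)
J(A, x) = 204 - x
√(J(-1386, -2060) + (-846119 - 1*619181)) = √((204 - 1*(-2060)) + (-846119 - 1*619181)) = √((204 + 2060) + (-846119 - 619181)) = √(2264 - 1465300) = √(-1463036) = 2*I*√365759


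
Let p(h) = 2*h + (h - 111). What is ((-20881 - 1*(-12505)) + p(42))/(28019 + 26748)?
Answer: -8361/54767 ≈ -0.15266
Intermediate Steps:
p(h) = -111 + 3*h (p(h) = 2*h + (-111 + h) = -111 + 3*h)
((-20881 - 1*(-12505)) + p(42))/(28019 + 26748) = ((-20881 - 1*(-12505)) + (-111 + 3*42))/(28019 + 26748) = ((-20881 + 12505) + (-111 + 126))/54767 = (-8376 + 15)*(1/54767) = -8361*1/54767 = -8361/54767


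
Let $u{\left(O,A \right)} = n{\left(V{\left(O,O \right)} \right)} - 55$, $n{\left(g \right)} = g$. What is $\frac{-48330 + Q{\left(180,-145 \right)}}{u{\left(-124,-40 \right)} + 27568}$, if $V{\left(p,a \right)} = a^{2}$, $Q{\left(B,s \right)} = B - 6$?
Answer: $- \frac{48156}{42889} \approx -1.1228$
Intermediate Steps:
$Q{\left(B,s \right)} = -6 + B$
$u{\left(O,A \right)} = -55 + O^{2}$ ($u{\left(O,A \right)} = O^{2} - 55 = -55 + O^{2}$)
$\frac{-48330 + Q{\left(180,-145 \right)}}{u{\left(-124,-40 \right)} + 27568} = \frac{-48330 + \left(-6 + 180\right)}{\left(-55 + \left(-124\right)^{2}\right) + 27568} = \frac{-48330 + 174}{\left(-55 + 15376\right) + 27568} = - \frac{48156}{15321 + 27568} = - \frac{48156}{42889}$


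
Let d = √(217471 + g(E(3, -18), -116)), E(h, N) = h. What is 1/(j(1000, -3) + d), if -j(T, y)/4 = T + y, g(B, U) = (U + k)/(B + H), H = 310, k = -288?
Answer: -1248244/4909929053 - √21305289947/4909929053 ≈ -0.00028396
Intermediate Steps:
g(B, U) = (-288 + U)/(310 + B) (g(B, U) = (U - 288)/(B + 310) = (-288 + U)/(310 + B))
d = √21305289947/313 (d = √(217471 + (-288 - 116)/(310 + 3)) = √(217471 - 404/313) = √(68068019/313) = √21305289947/313 ≈ 466.34)
j(T, y) = -4*T - 4*y (j(T, y) = -4*(T + y) = -4*T - 4*y)
1/(j(1000, -3) + d) = 1/((-4*1000 - 4*(-3)) + √21305289947/313) = 1/((-4000 + 12) + √21305289947/313) = 1/(-3988 + √21305289947/313)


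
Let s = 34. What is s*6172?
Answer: 209848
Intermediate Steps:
s*6172 = 34*6172 = 209848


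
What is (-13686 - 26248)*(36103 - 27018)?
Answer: -362800390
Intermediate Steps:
(-13686 - 26248)*(36103 - 27018) = -39934*9085 = -362800390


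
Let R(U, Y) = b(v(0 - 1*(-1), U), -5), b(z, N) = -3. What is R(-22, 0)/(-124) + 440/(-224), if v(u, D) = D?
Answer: -421/217 ≈ -1.9401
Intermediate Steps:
R(U, Y) = -3
R(-22, 0)/(-124) + 440/(-224) = -3/(-124) + 440/(-224) = -3*(-1/124) + 440*(-1/224) = 3/124 - 55/28 = -421/217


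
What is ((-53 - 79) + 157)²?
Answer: 625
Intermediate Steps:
((-53 - 79) + 157)² = (-132 + 157)² = 25² = 625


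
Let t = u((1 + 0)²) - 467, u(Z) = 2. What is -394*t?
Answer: 183210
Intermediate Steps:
t = -465 (t = 2 - 467 = -465)
-394*t = -394*(-465) = 183210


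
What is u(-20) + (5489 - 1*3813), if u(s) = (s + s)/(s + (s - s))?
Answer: 1678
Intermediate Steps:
u(s) = 2 (u(s) = (2*s)/(s + 0) = (2*s)/s = 2)
u(-20) + (5489 - 1*3813) = 2 + (5489 - 1*3813) = 2 + (5489 - 3813) = 2 + 1676 = 1678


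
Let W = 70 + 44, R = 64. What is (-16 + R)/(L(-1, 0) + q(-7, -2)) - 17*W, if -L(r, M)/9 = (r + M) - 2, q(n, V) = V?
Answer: -48402/25 ≈ -1936.1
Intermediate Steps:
L(r, M) = 18 - 9*M - 9*r (L(r, M) = -9*((r + M) - 2) = -9*((M + r) - 2) = -9*(-2 + M + r) = 18 - 9*M - 9*r)
W = 114
(-16 + R)/(L(-1, 0) + q(-7, -2)) - 17*W = (-16 + 64)/((18 - 9*0 - 9*(-1)) - 2) - 17*114 = 48/((18 + 0 + 9) - 2) - 1938 = 48/(27 - 2) - 1938 = 48/25 - 1938 = -48402/25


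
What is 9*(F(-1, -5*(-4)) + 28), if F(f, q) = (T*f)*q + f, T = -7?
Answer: 1503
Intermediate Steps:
F(f, q) = f - 7*f*q (F(f, q) = (-7*f)*q + f = -7*f*q + f = f - 7*f*q)
9*(F(-1, -5*(-4)) + 28) = 9*(-(1 - (-35)*(-4)) + 28) = 9*(-(1 - 7*20) + 28) = 9*(-(1 - 140) + 28) = 9*(-1*(-139) + 28) = 9*(139 + 28) = 9*167 = 1503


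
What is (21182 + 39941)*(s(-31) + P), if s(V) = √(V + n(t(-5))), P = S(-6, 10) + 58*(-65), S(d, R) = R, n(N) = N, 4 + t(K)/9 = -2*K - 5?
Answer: -229822480 + 61123*I*√22 ≈ -2.2982e+8 + 2.8669e+5*I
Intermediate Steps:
t(K) = -81 - 18*K (t(K) = -36 + 9*(-2*K - 5) = -36 + 9*(-5 - 2*K) = -36 + (-45 - 18*K) = -81 - 18*K)
P = -3760 (P = 10 + 58*(-65) = 10 - 3770 = -3760)
s(V) = √(9 + V) (s(V) = √(V + (-81 - 18*(-5))) = √(V + (-81 + 90)) = √(V + 9) = √(9 + V))
(21182 + 39941)*(s(-31) + P) = (21182 + 39941)*(√(9 - 31) - 3760) = 61123*(√(-22) - 3760) = 61123*(I*√22 - 3760) = 61123*(-3760 + I*√22) = -229822480 + 61123*I*√22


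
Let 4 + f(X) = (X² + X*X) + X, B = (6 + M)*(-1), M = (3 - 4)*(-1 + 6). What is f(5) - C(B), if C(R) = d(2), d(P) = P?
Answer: 49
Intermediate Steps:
M = -5 (M = -1*5 = -5)
B = -1 (B = (6 - 5)*(-1) = 1*(-1) = -1)
f(X) = -4 + X + 2*X² (f(X) = -4 + ((X² + X*X) + X) = -4 + ((X² + X²) + X) = -4 + (2*X² + X) = -4 + (X + 2*X²) = -4 + X + 2*X²)
C(R) = 2
f(5) - C(B) = (-4 + 5 + 2*5²) - 1*2 = (-4 + 5 + 2*25) - 2 = (-4 + 5 + 50) - 2 = 51 - 2 = 49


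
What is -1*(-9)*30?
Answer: 270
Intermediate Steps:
-1*(-9)*30 = 9*30 = 270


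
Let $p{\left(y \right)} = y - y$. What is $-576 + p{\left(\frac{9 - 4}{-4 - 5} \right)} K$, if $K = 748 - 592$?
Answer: $-576$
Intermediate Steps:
$K = 156$
$p{\left(y \right)} = 0$
$-576 + p{\left(\frac{9 - 4}{-4 - 5} \right)} K = -576 + 0 \cdot 156 = -576 + 0 = -576$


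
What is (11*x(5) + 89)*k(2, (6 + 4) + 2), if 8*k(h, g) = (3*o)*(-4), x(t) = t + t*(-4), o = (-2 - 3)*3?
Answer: -1710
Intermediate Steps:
o = -15 (o = -5*3 = -15)
x(t) = -3*t (x(t) = t - 4*t = -3*t)
k(h, g) = 45/2 (k(h, g) = ((3*(-15))*(-4))/8 = (-45*(-4))/8 = (⅛)*180 = 45/2)
(11*x(5) + 89)*k(2, (6 + 4) + 2) = (11*(-3*5) + 89)*(45/2) = (11*(-15) + 89)*(45/2) = (-165 + 89)*(45/2) = -76*45/2 = -1710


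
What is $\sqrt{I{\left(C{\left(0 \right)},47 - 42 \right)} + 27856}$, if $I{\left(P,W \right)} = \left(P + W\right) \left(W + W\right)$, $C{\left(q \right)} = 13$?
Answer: $2 \sqrt{7009} \approx 167.44$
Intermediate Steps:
$I{\left(P,W \right)} = 2 W \left(P + W\right)$ ($I{\left(P,W \right)} = \left(P + W\right) 2 W = 2 W \left(P + W\right)$)
$\sqrt{I{\left(C{\left(0 \right)},47 - 42 \right)} + 27856} = \sqrt{2 \left(47 - 42\right) \left(13 + \left(47 - 42\right)\right) + 27856} = \sqrt{2 \cdot 5 \left(13 + 5\right) + 27856} = \sqrt{2 \cdot 5 \cdot 18 + 27856} = \sqrt{180 + 27856} = \sqrt{28036} = 2 \sqrt{7009}$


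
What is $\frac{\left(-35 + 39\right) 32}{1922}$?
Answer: $\frac{64}{961} \approx 0.066597$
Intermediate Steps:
$\frac{\left(-35 + 39\right) 32}{1922} = 4 \cdot 32 \cdot \frac{1}{1922} = 128 \cdot \frac{1}{1922} = \frac{64}{961}$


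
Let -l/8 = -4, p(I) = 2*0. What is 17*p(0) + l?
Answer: 32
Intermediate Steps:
p(I) = 0
l = 32 (l = -8*(-4) = 32)
17*p(0) + l = 17*0 + 32 = 0 + 32 = 32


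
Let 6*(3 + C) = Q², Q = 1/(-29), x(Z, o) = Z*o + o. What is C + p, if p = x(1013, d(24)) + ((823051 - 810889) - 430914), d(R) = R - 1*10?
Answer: -2041404713/5046 ≈ -4.0456e+5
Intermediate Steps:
d(R) = -10 + R (d(R) = R - 10 = -10 + R)
x(Z, o) = o + Z*o
Q = -1/29 ≈ -0.034483
C = -15137/5046 (C = -3 + (-1/29)²/6 = -3 + (⅙)*(1/841) = -3 + 1/5046 = -15137/5046 ≈ -2.9998)
p = -404556 (p = (-10 + 24)*(1 + 1013) + ((823051 - 810889) - 430914) = 14*1014 + (12162 - 430914) = 14196 - 418752 = -404556)
C + p = -15137/5046 - 404556 = -2041404713/5046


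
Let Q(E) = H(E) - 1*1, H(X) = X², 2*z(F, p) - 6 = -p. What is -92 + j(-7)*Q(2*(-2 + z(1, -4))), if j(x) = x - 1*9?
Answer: -652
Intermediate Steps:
z(F, p) = 3 - p/2 (z(F, p) = 3 + (-p)/2 = 3 - p/2)
j(x) = -9 + x (j(x) = x - 9 = -9 + x)
Q(E) = -1 + E² (Q(E) = E² - 1*1 = E² - 1 = -1 + E²)
-92 + j(-7)*Q(2*(-2 + z(1, -4))) = -92 + (-9 - 7)*(-1 + (2*(-2 + (3 - ½*(-4))))²) = -92 - 16*(-1 + (2*(-2 + (3 + 2)))²) = -92 - 16*(-1 + (2*(-2 + 5))²) = -92 - 16*(-1 + (2*3)²) = -92 - 16*(-1 + 6²) = -92 - 16*(-1 + 36) = -92 - 16*35 = -92 - 560 = -652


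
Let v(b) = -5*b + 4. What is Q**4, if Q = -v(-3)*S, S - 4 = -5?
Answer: 130321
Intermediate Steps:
S = -1 (S = 4 - 5 = -1)
v(b) = 4 - 5*b
Q = 19 (Q = -(4 - 5*(-3))*(-1) = -(4 + 15)*(-1) = -19*(-1) = -1*(-19) = 19)
Q**4 = 19**4 = 130321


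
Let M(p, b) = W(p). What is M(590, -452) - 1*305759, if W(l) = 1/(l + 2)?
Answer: -181009327/592 ≈ -3.0576e+5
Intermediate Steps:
W(l) = 1/(2 + l)
M(p, b) = 1/(2 + p)
M(590, -452) - 1*305759 = 1/(2 + 590) - 1*305759 = 1/592 - 305759 = -181009327/592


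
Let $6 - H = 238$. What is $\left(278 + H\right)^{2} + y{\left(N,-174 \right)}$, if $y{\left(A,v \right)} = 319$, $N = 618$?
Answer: $2435$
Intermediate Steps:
$H = -232$ ($H = 6 - 238 = -232$)
$\left(278 + H\right)^{2} + y{\left(N,-174 \right)} = \left(278 - 232\right)^{2} + 319 = 46^{2} + 319 = 2116 + 319 = 2435$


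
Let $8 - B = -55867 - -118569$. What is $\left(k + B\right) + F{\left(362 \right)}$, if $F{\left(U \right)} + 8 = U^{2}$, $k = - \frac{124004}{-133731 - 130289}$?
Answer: $\frac{4510944711}{66005} \approx 68343.0$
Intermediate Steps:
$k = \frac{31001}{66005}$ ($k = - \frac{124004}{-133731 - 130289} = - \frac{124004}{-264020} = \left(-124004\right) \left(- \frac{1}{264020}\right) = \frac{31001}{66005} \approx 0.46968$)
$F{\left(U \right)} = -8 + U^{2}$
$B = -62694$ ($B = 8 - \left(-55867 - -118569\right) = 8 - \left(-55867 + 118569\right) = 8 - 62702 = -62694$)
$\left(k + B\right) + F{\left(362 \right)} = \left(\frac{31001}{66005} - 62694\right) - \left(8 - 362^{2}\right) = - \frac{4138086469}{66005} + \left(-8 + 131044\right) = - \frac{4138086469}{66005} + 131036 = \frac{4510944711}{66005}$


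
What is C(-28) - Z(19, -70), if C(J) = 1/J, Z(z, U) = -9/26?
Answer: 113/364 ≈ 0.31044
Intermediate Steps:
Z(z, U) = -9/26 (Z(z, U) = -9*1/26 = -9/26)
C(-28) - Z(19, -70) = 1/(-28) - 1*(-9/26) = -1/28 + 9/26 = 113/364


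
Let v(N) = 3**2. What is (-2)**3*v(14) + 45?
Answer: -27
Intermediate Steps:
v(N) = 9
(-2)**3*v(14) + 45 = (-2)**3*9 + 45 = -8*9 + 45 = -72 + 45 = -27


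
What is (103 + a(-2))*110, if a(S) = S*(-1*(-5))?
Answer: 10230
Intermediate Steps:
a(S) = 5*S (a(S) = S*5 = 5*S)
(103 + a(-2))*110 = (103 + 5*(-2))*110 = (103 - 10)*110 = 93*110 = 10230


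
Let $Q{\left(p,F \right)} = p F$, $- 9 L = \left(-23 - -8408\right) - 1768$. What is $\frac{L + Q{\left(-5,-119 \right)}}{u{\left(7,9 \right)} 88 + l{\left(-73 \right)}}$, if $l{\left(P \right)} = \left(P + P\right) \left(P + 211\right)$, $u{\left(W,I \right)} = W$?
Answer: $\frac{631}{87894} \approx 0.0071791$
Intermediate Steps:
$L = - \frac{6617}{9}$ ($L = - \frac{\left(-23 - -8408\right) - 1768}{9} = - \frac{\left(-23 + 8408\right) - 1768}{9} = - \frac{8385 - 1768}{9} = \left(- \frac{1}{9}\right) 6617 = - \frac{6617}{9} \approx -735.22$)
$l{\left(P \right)} = 2 P \left(211 + P\right)$
$Q{\left(p,F \right)} = F p$
$\frac{L + Q{\left(-5,-119 \right)}}{u{\left(7,9 \right)} 88 + l{\left(-73 \right)}} = \frac{- \frac{6617}{9} - -595}{7 \cdot 88 + 2 \left(-73\right) \left(211 - 73\right)} = \frac{- \frac{6617}{9} + 595}{616 + 2 \left(-73\right) 138} = - \frac{1262}{9 \left(616 - 20148\right)} = - \frac{1262}{9 \left(-19532\right)} = \left(- \frac{1262}{9}\right) \left(- \frac{1}{19532}\right) = \frac{631}{87894}$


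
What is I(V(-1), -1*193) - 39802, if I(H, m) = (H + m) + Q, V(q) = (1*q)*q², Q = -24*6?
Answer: -40140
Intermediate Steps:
Q = -144
V(q) = q³ (V(q) = q*q² = q³)
I(H, m) = -144 + H + m (I(H, m) = (H + m) - 144 = -144 + H + m)
I(V(-1), -1*193) - 39802 = (-144 + (-1)³ - 1*193) - 39802 = (-144 - 1 - 193) - 39802 = -338 - 39802 = -40140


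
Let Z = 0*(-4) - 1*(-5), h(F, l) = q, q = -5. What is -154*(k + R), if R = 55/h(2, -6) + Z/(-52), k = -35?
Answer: 184569/26 ≈ 7098.8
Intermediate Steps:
h(F, l) = -5
Z = 5 (Z = 0 + 5 = 5)
R = -577/52 (R = 55/(-5) + 5/(-52) = 55*(-1/5) + 5*(-1/52) = -11 - 5/52 = -577/52 ≈ -11.096)
-154*(k + R) = -154*(-35 - 577/52) = -154*(-2397/52) = 184569/26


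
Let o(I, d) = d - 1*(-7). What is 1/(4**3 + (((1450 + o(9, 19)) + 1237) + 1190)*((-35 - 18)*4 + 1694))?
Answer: 1/5784310 ≈ 1.7288e-7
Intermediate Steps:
o(I, d) = 7 + d (o(I, d) = d + 7 = 7 + d)
1/(4**3 + (((1450 + o(9, 19)) + 1237) + 1190)*((-35 - 18)*4 + 1694)) = 1/(4**3 + (((1450 + (7 + 19)) + 1237) + 1190)*((-35 - 18)*4 + 1694)) = 1/(64 + (((1450 + 26) + 1237) + 1190)*(-53*4 + 1694)) = 1/(64 + ((1476 + 1237) + 1190)*(-212 + 1694)) = 1/(64 + (2713 + 1190)*1482) = 1/(64 + 3903*1482) = 1/(64 + 5784246) = 1/5784310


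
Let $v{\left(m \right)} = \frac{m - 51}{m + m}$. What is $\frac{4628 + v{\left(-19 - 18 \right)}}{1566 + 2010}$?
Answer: $\frac{21410}{16539} \approx 1.2945$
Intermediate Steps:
$v{\left(m \right)} = \frac{-51 + m}{2 m}$
$\frac{4628 + v{\left(-19 - 18 \right)}}{1566 + 2010} = \frac{4628 + \frac{-51 - 37}{2 \left(-19 - 18\right)}}{1566 + 2010} = \frac{4628 + \frac{-51 - 37}{2 \left(-19 - 18\right)}}{3576} = \left(4628 + \frac{-51 - 37}{2 \left(-37\right)}\right) \frac{1}{3576} = \left(4628 + \frac{1}{2} \left(- \frac{1}{37}\right) \left(-88\right)\right) \frac{1}{3576} = \left(4628 + \frac{44}{37}\right) \frac{1}{3576} = \frac{171280}{37} \cdot \frac{1}{3576} = \frac{21410}{16539}$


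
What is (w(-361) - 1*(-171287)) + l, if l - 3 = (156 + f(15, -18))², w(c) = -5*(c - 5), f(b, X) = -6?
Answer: 195620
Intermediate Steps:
w(c) = 25 - 5*c (w(c) = -5*(-5 + c) = 25 - 5*c)
l = 22503 (l = 3 + (156 - 6)² = 3 + 150² = 3 + 22500 = 22503)
(w(-361) - 1*(-171287)) + l = ((25 - 5*(-361)) - 1*(-171287)) + 22503 = ((25 + 1805) + 171287) + 22503 = (1830 + 171287) + 22503 = 173117 + 22503 = 195620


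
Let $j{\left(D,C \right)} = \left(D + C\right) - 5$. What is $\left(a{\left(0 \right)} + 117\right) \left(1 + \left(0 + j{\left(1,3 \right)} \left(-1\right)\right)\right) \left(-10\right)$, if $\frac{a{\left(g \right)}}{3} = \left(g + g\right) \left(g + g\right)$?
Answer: $-2340$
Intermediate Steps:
$j{\left(D,C \right)} = -5 + C + D$ ($j{\left(D,C \right)} = \left(C + D\right) - 5 = -5 + C + D$)
$a{\left(g \right)} = 12 g^{2}$ ($a{\left(g \right)} = 3 \left(g + g\right) \left(g + g\right) = 3 \cdot 2 g 2 g = 3 \cdot 4 g^{2} = 12 g^{2}$)
$\left(a{\left(0 \right)} + 117\right) \left(1 + \left(0 + j{\left(1,3 \right)} \left(-1\right)\right)\right) \left(-10\right) = \left(12 \cdot 0^{2} + 117\right) \left(1 + \left(0 + \left(-5 + 3 + 1\right) \left(-1\right)\right)\right) \left(-10\right) = \left(12 \cdot 0 + 117\right) \left(1 + \left(0 - -1\right)\right) \left(-10\right) = \left(0 + 117\right) \left(1 + \left(0 + 1\right)\right) \left(-10\right) = 117 \left(1 + 1\right) \left(-10\right) = 117 \cdot 2 \left(-10\right) = 117 \left(-20\right) = -2340$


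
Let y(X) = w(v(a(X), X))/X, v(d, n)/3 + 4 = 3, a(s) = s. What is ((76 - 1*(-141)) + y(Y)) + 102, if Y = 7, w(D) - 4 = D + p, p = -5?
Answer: 2229/7 ≈ 318.43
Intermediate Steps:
v(d, n) = -3 (v(d, n) = -12 + 3*3 = -12 + 9 = -3)
w(D) = -1 + D (w(D) = 4 + (D - 5) = 4 + (-5 + D) = -1 + D)
y(X) = -4/X (y(X) = (-1 - 3)/X = -4/X)
((76 - 1*(-141)) + y(Y)) + 102 = ((76 - 1*(-141)) - 4/7) + 102 = ((76 + 141) - 4*1/7) + 102 = (217 - 4/7) + 102 = 1515/7 + 102 = 2229/7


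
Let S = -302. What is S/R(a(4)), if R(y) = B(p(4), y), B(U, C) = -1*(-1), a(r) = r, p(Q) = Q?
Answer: -302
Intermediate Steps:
B(U, C) = 1
R(y) = 1
S/R(a(4)) = -302/1 = -302*1 = -302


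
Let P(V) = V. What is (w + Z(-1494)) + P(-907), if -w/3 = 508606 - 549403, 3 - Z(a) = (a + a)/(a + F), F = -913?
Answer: 3523087/29 ≈ 1.2149e+5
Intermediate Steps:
Z(a) = 3 - 2*a/(-913 + a) (Z(a) = 3 - (a + a)/(a - 913) = 3 - 2*a/(-913 + a))
w = 122391 (w = -3*(508606 - 549403) = -3*(-40797) = 122391)
(w + Z(-1494)) + P(-907) = (122391 + (-2739 - 1494)/(-913 - 1494)) - 907 = (122391 - 4233/(-2407)) - 907 = (122391 - 1/2407*(-4233)) - 907 = (122391 + 51/29) - 907 = 3549390/29 - 907 = 3523087/29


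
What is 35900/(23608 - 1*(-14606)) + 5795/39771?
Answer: 91623835/84433833 ≈ 1.0852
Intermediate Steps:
35900/(23608 - 1*(-14606)) + 5795/39771 = 35900/(23608 + 14606) + 5795*(1/39771) = 35900/38214 + 5795/39771 = 35900*(1/38214) + 5795/39771 = 17950/19107 + 5795/39771 = 91623835/84433833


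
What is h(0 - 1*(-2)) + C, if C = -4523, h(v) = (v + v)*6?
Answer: -4499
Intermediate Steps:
h(v) = 12*v (h(v) = (2*v)*6 = 12*v)
h(0 - 1*(-2)) + C = 12*(0 - 1*(-2)) - 4523 = 12*(0 + 2) - 4523 = 12*2 - 4523 = 24 - 4523 = -4499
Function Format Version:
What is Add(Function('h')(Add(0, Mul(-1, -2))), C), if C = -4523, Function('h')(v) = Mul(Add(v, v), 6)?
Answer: -4499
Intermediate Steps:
Function('h')(v) = Mul(12, v) (Function('h')(v) = Mul(Mul(2, v), 6) = Mul(12, v))
Add(Function('h')(Add(0, Mul(-1, -2))), C) = Add(Mul(12, Add(0, Mul(-1, -2))), -4523) = Add(Mul(12, Add(0, 2)), -4523) = Add(Mul(12, 2), -4523) = Add(24, -4523) = -4499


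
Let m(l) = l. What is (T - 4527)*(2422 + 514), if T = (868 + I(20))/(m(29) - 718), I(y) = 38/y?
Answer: -45801202172/3445 ≈ -1.3295e+7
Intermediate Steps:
T = -8699/6890 (T = (868 + 38/20)/(29 - 718) = (868 + 38*(1/20))/(-689) = (868 + 19/10)*(-1/689) = (8699/10)*(-1/689) = -8699/6890 ≈ -1.2626)
(T - 4527)*(2422 + 514) = (-8699/6890 - 4527)*(2422 + 514) = -31199729/6890*2936 = -45801202172/3445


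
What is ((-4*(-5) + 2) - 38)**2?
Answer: 256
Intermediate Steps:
((-4*(-5) + 2) - 38)**2 = ((20 + 2) - 38)**2 = (22 - 38)**2 = (-16)**2 = 256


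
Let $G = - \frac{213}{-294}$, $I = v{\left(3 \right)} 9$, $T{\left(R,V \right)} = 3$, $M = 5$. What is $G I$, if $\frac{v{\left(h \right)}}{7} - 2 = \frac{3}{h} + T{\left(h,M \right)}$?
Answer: $\frac{1917}{7} \approx 273.86$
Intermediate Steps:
$v{\left(h \right)} = 35 + \frac{21}{h}$ ($v{\left(h \right)} = 14 + 7 \left(\frac{3}{h} + 3\right) = 14 + 7 \left(3 + \frac{3}{h}\right) = 14 + \left(21 + \frac{21}{h}\right) = 35 + \frac{21}{h}$)
$I = 378$ ($I = \left(35 + \frac{21}{3}\right) 9 = \left(35 + 21 \cdot \frac{1}{3}\right) 9 = \left(35 + 7\right) 9 = 42 \cdot 9 = 378$)
$G = \frac{71}{98}$ ($G = \left(-213\right) \left(- \frac{1}{294}\right) = \frac{71}{98} \approx 0.72449$)
$G I = \frac{71}{98} \cdot 378 = \frac{1917}{7}$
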